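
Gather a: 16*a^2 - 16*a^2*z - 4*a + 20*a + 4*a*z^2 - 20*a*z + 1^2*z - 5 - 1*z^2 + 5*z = a^2*(16 - 16*z) + a*(4*z^2 - 20*z + 16) - z^2 + 6*z - 5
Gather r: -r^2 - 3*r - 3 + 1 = -r^2 - 3*r - 2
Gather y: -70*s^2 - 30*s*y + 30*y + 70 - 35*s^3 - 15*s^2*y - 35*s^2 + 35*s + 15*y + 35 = -35*s^3 - 105*s^2 + 35*s + y*(-15*s^2 - 30*s + 45) + 105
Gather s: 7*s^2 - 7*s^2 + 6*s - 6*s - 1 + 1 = 0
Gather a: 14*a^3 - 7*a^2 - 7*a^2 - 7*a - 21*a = 14*a^3 - 14*a^2 - 28*a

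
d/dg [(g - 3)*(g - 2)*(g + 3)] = 3*g^2 - 4*g - 9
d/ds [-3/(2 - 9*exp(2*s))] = -54*exp(2*s)/(9*exp(2*s) - 2)^2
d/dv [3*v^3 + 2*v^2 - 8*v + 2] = 9*v^2 + 4*v - 8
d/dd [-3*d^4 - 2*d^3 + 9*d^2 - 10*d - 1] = -12*d^3 - 6*d^2 + 18*d - 10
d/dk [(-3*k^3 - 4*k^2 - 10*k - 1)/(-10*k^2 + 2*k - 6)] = (15*k^4 - 6*k^3 - 27*k^2 + 14*k + 31)/(2*(25*k^4 - 10*k^3 + 31*k^2 - 6*k + 9))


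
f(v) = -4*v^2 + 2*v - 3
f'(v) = 2 - 8*v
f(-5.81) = -149.64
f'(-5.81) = 48.48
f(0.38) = -2.82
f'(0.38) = -1.04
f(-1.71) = -18.12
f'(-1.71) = 15.68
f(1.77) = -11.99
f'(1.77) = -12.16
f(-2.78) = -39.47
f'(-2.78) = 24.24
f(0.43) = -2.88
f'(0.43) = -1.44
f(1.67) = -10.82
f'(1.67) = -11.36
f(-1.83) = -20.06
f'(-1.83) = 16.64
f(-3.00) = -45.00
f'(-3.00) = 26.00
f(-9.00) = -345.00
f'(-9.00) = 74.00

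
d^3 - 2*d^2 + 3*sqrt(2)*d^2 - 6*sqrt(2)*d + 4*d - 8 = (d - 2)*(d + sqrt(2))*(d + 2*sqrt(2))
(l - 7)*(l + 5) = l^2 - 2*l - 35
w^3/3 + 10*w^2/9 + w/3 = w*(w/3 + 1)*(w + 1/3)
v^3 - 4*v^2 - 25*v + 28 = (v - 7)*(v - 1)*(v + 4)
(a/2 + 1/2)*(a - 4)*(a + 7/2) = a^3/2 + a^2/4 - 29*a/4 - 7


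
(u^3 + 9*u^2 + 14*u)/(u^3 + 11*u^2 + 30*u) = (u^2 + 9*u + 14)/(u^2 + 11*u + 30)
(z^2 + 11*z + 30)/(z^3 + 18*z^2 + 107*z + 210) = 1/(z + 7)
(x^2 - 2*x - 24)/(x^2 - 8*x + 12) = (x + 4)/(x - 2)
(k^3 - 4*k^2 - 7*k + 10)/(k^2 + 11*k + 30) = (k^3 - 4*k^2 - 7*k + 10)/(k^2 + 11*k + 30)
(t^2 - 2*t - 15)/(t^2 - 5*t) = (t + 3)/t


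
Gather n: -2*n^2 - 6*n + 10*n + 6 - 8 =-2*n^2 + 4*n - 2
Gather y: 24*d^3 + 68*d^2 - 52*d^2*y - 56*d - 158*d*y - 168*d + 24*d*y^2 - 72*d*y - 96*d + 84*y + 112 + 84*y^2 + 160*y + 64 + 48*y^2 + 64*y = 24*d^3 + 68*d^2 - 320*d + y^2*(24*d + 132) + y*(-52*d^2 - 230*d + 308) + 176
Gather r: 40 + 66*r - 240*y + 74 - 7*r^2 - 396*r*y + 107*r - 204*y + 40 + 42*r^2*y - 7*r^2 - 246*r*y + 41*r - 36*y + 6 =r^2*(42*y - 14) + r*(214 - 642*y) - 480*y + 160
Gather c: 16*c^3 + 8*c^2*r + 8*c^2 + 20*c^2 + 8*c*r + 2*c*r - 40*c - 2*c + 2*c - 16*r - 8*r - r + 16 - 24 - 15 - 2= 16*c^3 + c^2*(8*r + 28) + c*(10*r - 40) - 25*r - 25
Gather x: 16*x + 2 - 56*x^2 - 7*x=-56*x^2 + 9*x + 2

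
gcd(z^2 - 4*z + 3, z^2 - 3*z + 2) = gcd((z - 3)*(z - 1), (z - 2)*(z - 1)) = z - 1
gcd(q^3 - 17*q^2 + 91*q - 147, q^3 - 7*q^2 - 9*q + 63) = q^2 - 10*q + 21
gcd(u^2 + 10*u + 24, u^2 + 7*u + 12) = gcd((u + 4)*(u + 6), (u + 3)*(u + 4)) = u + 4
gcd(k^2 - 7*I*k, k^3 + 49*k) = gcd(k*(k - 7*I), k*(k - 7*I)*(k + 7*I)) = k^2 - 7*I*k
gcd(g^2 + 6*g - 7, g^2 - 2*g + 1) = g - 1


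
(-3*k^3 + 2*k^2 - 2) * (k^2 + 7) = -3*k^5 + 2*k^4 - 21*k^3 + 12*k^2 - 14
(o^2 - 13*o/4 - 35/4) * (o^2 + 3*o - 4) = o^4 - o^3/4 - 45*o^2/2 - 53*o/4 + 35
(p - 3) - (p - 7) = 4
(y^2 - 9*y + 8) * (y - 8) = y^3 - 17*y^2 + 80*y - 64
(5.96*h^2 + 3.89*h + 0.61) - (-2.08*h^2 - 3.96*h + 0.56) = 8.04*h^2 + 7.85*h + 0.0499999999999999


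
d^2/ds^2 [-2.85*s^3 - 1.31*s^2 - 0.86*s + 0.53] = -17.1*s - 2.62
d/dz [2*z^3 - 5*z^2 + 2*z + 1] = 6*z^2 - 10*z + 2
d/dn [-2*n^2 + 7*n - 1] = 7 - 4*n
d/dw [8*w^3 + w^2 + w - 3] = 24*w^2 + 2*w + 1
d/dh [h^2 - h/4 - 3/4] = 2*h - 1/4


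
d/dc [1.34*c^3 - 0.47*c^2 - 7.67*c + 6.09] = 4.02*c^2 - 0.94*c - 7.67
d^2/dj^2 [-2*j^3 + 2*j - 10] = -12*j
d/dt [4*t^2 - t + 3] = 8*t - 1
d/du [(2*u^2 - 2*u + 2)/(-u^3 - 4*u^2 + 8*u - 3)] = 2*(u^4 - 2*u^3 + 7*u^2 + 2*u - 5)/(u^6 + 8*u^5 - 58*u^3 + 88*u^2 - 48*u + 9)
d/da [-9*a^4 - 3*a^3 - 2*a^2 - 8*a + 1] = -36*a^3 - 9*a^2 - 4*a - 8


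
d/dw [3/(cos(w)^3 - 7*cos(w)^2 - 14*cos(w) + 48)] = 3*(3*cos(w)^2 - 14*cos(w) - 14)*sin(w)/(cos(w)^3 - 7*cos(w)^2 - 14*cos(w) + 48)^2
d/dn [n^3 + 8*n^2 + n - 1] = 3*n^2 + 16*n + 1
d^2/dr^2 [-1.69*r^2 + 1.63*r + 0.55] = -3.38000000000000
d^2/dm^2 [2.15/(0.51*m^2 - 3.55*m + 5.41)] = (-1.11843*m^2 + 7.78515*m + 2.15*(1.02*m - 3.55)*(2.04*m - 7.1) - 11.86413)/(0.51*m^2 - 3.55*m + 5.41)^3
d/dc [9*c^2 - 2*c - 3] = 18*c - 2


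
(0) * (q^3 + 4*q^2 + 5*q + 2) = 0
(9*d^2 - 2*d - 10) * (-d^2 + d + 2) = -9*d^4 + 11*d^3 + 26*d^2 - 14*d - 20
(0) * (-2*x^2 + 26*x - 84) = 0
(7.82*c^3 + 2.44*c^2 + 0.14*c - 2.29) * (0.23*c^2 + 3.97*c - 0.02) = 1.7986*c^5 + 31.6066*c^4 + 9.5626*c^3 - 0.0196999999999999*c^2 - 9.0941*c + 0.0458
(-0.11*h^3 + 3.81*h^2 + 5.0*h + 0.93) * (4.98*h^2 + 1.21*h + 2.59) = -0.5478*h^5 + 18.8407*h^4 + 29.2252*h^3 + 20.5493*h^2 + 14.0753*h + 2.4087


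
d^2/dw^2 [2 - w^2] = -2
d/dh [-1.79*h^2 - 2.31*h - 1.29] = -3.58*h - 2.31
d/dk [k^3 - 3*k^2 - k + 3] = 3*k^2 - 6*k - 1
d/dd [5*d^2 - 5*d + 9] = 10*d - 5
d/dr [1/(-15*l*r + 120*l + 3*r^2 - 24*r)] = (5*l - 2*r + 8)/(3*(5*l*r - 40*l - r^2 + 8*r)^2)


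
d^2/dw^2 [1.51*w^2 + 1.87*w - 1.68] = 3.02000000000000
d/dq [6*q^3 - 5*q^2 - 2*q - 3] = 18*q^2 - 10*q - 2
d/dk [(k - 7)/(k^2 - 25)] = (k^2 - 2*k*(k - 7) - 25)/(k^2 - 25)^2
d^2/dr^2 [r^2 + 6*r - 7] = 2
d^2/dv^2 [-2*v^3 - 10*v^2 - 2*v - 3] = -12*v - 20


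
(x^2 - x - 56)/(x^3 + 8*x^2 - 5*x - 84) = (x - 8)/(x^2 + x - 12)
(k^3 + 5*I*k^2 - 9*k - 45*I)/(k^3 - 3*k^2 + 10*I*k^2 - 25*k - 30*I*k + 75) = (k + 3)/(k + 5*I)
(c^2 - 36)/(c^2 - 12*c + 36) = (c + 6)/(c - 6)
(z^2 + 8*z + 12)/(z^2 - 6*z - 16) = (z + 6)/(z - 8)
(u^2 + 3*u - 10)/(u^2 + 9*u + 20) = (u - 2)/(u + 4)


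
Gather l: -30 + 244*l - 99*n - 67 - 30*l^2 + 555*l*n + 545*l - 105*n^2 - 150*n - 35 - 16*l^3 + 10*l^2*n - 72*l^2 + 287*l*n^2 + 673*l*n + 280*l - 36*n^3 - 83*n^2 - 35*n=-16*l^3 + l^2*(10*n - 102) + l*(287*n^2 + 1228*n + 1069) - 36*n^3 - 188*n^2 - 284*n - 132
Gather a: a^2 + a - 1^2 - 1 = a^2 + a - 2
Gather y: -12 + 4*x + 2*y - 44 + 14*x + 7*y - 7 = 18*x + 9*y - 63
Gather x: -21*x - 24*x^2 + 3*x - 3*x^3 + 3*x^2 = -3*x^3 - 21*x^2 - 18*x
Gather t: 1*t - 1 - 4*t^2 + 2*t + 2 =-4*t^2 + 3*t + 1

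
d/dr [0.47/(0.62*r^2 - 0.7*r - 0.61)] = (0.329 - 0.5828*r)/(-0.62*r^2 + 0.7*r + 0.61)^2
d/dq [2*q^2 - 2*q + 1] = 4*q - 2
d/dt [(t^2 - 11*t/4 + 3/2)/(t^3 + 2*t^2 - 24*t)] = (-t^4 + 11*t^3/2 - 23*t^2 - 6*t + 36)/(t^2*(t^4 + 4*t^3 - 44*t^2 - 96*t + 576))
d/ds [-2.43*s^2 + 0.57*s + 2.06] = 0.57 - 4.86*s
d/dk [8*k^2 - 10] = 16*k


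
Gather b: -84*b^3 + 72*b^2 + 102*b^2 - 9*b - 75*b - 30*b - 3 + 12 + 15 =-84*b^3 + 174*b^2 - 114*b + 24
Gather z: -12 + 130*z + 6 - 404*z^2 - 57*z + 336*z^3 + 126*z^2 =336*z^3 - 278*z^2 + 73*z - 6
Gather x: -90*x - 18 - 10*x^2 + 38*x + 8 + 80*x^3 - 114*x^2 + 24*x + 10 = 80*x^3 - 124*x^2 - 28*x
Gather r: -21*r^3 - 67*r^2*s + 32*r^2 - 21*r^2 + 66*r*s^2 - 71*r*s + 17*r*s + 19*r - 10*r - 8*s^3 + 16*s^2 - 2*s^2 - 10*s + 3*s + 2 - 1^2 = -21*r^3 + r^2*(11 - 67*s) + r*(66*s^2 - 54*s + 9) - 8*s^3 + 14*s^2 - 7*s + 1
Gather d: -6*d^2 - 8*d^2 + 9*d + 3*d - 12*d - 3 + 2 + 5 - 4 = -14*d^2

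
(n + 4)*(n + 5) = n^2 + 9*n + 20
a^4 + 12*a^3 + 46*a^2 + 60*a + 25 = (a + 1)^2*(a + 5)^2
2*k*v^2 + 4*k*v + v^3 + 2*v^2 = v*(2*k + v)*(v + 2)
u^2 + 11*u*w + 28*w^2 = (u + 4*w)*(u + 7*w)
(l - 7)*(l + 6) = l^2 - l - 42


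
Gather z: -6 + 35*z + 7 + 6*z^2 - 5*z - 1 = 6*z^2 + 30*z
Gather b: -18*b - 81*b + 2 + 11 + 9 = 22 - 99*b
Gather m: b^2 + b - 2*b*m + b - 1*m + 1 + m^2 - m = b^2 + 2*b + m^2 + m*(-2*b - 2) + 1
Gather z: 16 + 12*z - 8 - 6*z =6*z + 8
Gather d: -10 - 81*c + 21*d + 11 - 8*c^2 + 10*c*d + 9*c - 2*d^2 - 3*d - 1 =-8*c^2 - 72*c - 2*d^2 + d*(10*c + 18)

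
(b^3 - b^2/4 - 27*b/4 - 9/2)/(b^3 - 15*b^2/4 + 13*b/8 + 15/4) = 2*(b^2 - b - 6)/(2*b^2 - 9*b + 10)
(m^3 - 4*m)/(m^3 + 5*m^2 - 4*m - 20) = m/(m + 5)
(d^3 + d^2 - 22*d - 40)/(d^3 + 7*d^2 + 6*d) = (d^3 + d^2 - 22*d - 40)/(d*(d^2 + 7*d + 6))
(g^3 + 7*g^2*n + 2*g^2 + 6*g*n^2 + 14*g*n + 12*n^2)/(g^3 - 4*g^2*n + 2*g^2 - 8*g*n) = (g^2 + 7*g*n + 6*n^2)/(g*(g - 4*n))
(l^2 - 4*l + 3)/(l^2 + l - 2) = (l - 3)/(l + 2)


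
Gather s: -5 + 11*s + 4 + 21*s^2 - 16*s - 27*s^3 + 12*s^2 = -27*s^3 + 33*s^2 - 5*s - 1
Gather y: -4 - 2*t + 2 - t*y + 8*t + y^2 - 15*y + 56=6*t + y^2 + y*(-t - 15) + 54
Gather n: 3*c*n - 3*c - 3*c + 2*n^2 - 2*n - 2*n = -6*c + 2*n^2 + n*(3*c - 4)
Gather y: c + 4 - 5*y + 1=c - 5*y + 5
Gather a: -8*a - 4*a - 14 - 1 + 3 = -12*a - 12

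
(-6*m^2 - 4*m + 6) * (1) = -6*m^2 - 4*m + 6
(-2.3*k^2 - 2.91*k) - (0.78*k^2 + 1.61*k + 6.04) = -3.08*k^2 - 4.52*k - 6.04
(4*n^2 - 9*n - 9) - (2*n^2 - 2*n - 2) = 2*n^2 - 7*n - 7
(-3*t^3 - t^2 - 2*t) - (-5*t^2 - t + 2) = -3*t^3 + 4*t^2 - t - 2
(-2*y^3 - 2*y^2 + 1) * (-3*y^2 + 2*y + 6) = 6*y^5 + 2*y^4 - 16*y^3 - 15*y^2 + 2*y + 6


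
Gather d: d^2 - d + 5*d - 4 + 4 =d^2 + 4*d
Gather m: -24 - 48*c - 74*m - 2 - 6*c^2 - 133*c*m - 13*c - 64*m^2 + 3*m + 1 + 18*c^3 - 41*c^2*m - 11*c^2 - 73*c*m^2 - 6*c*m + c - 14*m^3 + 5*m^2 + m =18*c^3 - 17*c^2 - 60*c - 14*m^3 + m^2*(-73*c - 59) + m*(-41*c^2 - 139*c - 70) - 25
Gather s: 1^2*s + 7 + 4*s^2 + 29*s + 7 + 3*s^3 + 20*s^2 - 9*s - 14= 3*s^3 + 24*s^2 + 21*s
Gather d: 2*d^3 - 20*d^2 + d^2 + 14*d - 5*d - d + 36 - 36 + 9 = 2*d^3 - 19*d^2 + 8*d + 9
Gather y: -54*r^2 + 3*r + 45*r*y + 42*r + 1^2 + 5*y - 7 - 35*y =-54*r^2 + 45*r + y*(45*r - 30) - 6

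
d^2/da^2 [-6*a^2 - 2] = -12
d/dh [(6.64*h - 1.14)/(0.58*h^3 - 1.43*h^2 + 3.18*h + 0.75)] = (-7.7024*h^3 + 11.4788*h^2 - 3.2604*h + 8.6052)/(0.3364*h^6 - 1.6588*h^5 + 5.7337*h^4 - 8.2248*h^3 + 7.9674*h^2 + 4.77*h + 0.5625)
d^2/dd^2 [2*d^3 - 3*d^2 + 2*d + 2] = 12*d - 6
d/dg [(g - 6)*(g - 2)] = 2*g - 8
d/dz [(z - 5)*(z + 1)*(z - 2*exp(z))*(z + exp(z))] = -z^3*exp(z) + 4*z^3 - 4*z^2*exp(2*z) + z^2*exp(z) - 12*z^2 + 12*z*exp(2*z) + 13*z*exp(z) - 10*z + 28*exp(2*z) + 5*exp(z)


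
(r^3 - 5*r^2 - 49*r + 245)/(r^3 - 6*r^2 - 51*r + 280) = (r - 7)/(r - 8)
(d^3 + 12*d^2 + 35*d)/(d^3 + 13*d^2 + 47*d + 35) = d/(d + 1)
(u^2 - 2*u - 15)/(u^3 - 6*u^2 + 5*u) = (u + 3)/(u*(u - 1))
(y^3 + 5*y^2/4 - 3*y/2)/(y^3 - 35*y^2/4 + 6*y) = (y + 2)/(y - 8)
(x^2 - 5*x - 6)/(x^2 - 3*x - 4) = (x - 6)/(x - 4)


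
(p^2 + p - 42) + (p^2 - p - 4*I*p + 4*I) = 2*p^2 - 4*I*p - 42 + 4*I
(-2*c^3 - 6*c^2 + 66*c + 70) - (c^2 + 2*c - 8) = -2*c^3 - 7*c^2 + 64*c + 78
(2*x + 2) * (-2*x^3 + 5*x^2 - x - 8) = -4*x^4 + 6*x^3 + 8*x^2 - 18*x - 16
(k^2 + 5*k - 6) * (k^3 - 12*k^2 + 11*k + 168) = k^5 - 7*k^4 - 55*k^3 + 295*k^2 + 774*k - 1008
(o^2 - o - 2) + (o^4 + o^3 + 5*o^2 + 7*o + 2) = o^4 + o^3 + 6*o^2 + 6*o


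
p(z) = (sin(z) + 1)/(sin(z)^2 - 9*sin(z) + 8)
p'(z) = (-2*sin(z)*cos(z) + 9*cos(z))*(sin(z) + 1)/(sin(z)^2 - 9*sin(z) + 8)^2 + cos(z)/(sin(z)^2 - 9*sin(z) + 8)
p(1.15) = 3.09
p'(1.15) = 15.33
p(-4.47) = 9.59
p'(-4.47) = -80.24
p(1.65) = 90.95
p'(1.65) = -2300.15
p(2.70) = 0.33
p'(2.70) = -0.77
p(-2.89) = 0.07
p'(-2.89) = -0.16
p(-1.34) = 0.00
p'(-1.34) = 0.01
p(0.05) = 0.14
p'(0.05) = 0.30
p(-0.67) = 0.03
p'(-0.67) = 0.07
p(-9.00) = 0.05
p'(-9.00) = -0.11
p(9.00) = 0.32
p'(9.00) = -0.73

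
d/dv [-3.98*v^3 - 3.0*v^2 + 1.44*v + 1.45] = -11.94*v^2 - 6.0*v + 1.44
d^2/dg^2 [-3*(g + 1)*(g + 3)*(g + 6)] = -18*g - 60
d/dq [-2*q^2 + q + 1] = 1 - 4*q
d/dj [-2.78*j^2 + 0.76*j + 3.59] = 0.76 - 5.56*j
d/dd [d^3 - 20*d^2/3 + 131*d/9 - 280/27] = 3*d^2 - 40*d/3 + 131/9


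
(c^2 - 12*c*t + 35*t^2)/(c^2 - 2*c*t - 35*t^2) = (c - 5*t)/(c + 5*t)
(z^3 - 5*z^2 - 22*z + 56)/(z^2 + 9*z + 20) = (z^2 - 9*z + 14)/(z + 5)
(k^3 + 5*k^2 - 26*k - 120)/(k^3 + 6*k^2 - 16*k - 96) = (k - 5)/(k - 4)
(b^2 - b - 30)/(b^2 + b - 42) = (b + 5)/(b + 7)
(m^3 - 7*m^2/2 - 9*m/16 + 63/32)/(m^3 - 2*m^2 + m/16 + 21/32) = (8*m^2 - 22*m - 21)/(8*m^2 - 10*m - 7)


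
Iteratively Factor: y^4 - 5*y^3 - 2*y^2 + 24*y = (y + 2)*(y^3 - 7*y^2 + 12*y) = (y - 3)*(y + 2)*(y^2 - 4*y) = y*(y - 3)*(y + 2)*(y - 4)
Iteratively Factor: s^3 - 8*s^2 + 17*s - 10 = (s - 2)*(s^2 - 6*s + 5) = (s - 2)*(s - 1)*(s - 5)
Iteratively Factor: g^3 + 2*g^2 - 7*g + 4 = (g + 4)*(g^2 - 2*g + 1) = (g - 1)*(g + 4)*(g - 1)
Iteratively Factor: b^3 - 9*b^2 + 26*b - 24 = (b - 3)*(b^2 - 6*b + 8) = (b - 3)*(b - 2)*(b - 4)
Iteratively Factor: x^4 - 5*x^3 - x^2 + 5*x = (x + 1)*(x^3 - 6*x^2 + 5*x) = (x - 1)*(x + 1)*(x^2 - 5*x) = (x - 5)*(x - 1)*(x + 1)*(x)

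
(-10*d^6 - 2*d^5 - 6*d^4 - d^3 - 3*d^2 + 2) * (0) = 0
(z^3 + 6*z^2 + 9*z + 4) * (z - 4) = z^4 + 2*z^3 - 15*z^2 - 32*z - 16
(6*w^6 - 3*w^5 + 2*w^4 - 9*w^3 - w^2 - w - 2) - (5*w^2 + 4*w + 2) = 6*w^6 - 3*w^5 + 2*w^4 - 9*w^3 - 6*w^2 - 5*w - 4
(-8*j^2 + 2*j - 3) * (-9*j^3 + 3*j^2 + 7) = 72*j^5 - 42*j^4 + 33*j^3 - 65*j^2 + 14*j - 21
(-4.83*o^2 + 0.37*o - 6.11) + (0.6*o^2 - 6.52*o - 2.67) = -4.23*o^2 - 6.15*o - 8.78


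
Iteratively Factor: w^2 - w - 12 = (w + 3)*(w - 4)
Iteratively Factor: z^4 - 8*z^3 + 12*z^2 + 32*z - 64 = (z - 4)*(z^3 - 4*z^2 - 4*z + 16) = (z - 4)^2*(z^2 - 4) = (z - 4)^2*(z + 2)*(z - 2)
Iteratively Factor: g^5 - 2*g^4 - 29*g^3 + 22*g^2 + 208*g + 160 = (g + 4)*(g^4 - 6*g^3 - 5*g^2 + 42*g + 40) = (g - 4)*(g + 4)*(g^3 - 2*g^2 - 13*g - 10) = (g - 4)*(g + 2)*(g + 4)*(g^2 - 4*g - 5) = (g - 4)*(g + 1)*(g + 2)*(g + 4)*(g - 5)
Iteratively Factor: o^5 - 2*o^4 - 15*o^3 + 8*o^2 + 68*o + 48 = (o + 1)*(o^4 - 3*o^3 - 12*o^2 + 20*o + 48) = (o - 3)*(o + 1)*(o^3 - 12*o - 16) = (o - 3)*(o + 1)*(o + 2)*(o^2 - 2*o - 8) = (o - 4)*(o - 3)*(o + 1)*(o + 2)*(o + 2)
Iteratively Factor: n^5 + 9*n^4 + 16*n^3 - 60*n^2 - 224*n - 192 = (n + 2)*(n^4 + 7*n^3 + 2*n^2 - 64*n - 96) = (n + 2)*(n + 4)*(n^3 + 3*n^2 - 10*n - 24) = (n + 2)^2*(n + 4)*(n^2 + n - 12) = (n - 3)*(n + 2)^2*(n + 4)*(n + 4)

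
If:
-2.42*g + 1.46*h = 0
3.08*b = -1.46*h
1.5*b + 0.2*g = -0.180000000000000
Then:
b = -0.14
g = 0.18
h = 0.30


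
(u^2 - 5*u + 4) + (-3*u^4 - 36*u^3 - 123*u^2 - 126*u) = -3*u^4 - 36*u^3 - 122*u^2 - 131*u + 4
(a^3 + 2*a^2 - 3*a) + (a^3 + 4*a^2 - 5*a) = 2*a^3 + 6*a^2 - 8*a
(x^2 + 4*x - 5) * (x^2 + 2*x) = x^4 + 6*x^3 + 3*x^2 - 10*x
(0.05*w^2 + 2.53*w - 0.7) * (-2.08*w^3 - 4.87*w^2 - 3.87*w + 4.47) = -0.104*w^5 - 5.5059*w^4 - 11.0586*w^3 - 6.1586*w^2 + 14.0181*w - 3.129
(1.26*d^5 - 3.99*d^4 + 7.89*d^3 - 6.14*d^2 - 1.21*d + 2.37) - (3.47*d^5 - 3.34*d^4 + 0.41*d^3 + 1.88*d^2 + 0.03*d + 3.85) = -2.21*d^5 - 0.65*d^4 + 7.48*d^3 - 8.02*d^2 - 1.24*d - 1.48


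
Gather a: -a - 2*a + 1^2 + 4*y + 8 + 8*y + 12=-3*a + 12*y + 21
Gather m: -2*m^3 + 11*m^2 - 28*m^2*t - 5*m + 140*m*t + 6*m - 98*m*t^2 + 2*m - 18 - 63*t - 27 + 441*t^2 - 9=-2*m^3 + m^2*(11 - 28*t) + m*(-98*t^2 + 140*t + 3) + 441*t^2 - 63*t - 54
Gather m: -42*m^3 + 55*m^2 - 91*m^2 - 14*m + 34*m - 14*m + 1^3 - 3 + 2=-42*m^3 - 36*m^2 + 6*m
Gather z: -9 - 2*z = -2*z - 9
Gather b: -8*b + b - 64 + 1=-7*b - 63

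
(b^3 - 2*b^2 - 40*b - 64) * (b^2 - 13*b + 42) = b^5 - 15*b^4 + 28*b^3 + 372*b^2 - 848*b - 2688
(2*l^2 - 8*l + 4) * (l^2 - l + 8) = 2*l^4 - 10*l^3 + 28*l^2 - 68*l + 32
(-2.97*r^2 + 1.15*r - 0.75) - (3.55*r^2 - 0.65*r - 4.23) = -6.52*r^2 + 1.8*r + 3.48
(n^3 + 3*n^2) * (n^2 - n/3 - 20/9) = n^5 + 8*n^4/3 - 29*n^3/9 - 20*n^2/3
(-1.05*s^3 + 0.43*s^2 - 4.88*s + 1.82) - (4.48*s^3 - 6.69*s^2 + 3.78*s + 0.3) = -5.53*s^3 + 7.12*s^2 - 8.66*s + 1.52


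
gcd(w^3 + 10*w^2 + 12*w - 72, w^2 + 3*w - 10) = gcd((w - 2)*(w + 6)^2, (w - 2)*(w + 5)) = w - 2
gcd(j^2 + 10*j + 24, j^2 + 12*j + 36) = j + 6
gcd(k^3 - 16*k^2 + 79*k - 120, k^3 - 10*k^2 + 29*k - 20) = k - 5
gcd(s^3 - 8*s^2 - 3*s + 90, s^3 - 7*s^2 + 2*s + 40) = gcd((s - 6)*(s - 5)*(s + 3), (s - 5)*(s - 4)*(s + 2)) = s - 5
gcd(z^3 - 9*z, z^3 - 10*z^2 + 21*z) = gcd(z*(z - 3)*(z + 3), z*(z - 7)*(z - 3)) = z^2 - 3*z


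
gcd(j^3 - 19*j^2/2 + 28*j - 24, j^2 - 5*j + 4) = j - 4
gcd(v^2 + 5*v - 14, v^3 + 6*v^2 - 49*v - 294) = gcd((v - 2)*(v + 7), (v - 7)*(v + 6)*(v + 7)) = v + 7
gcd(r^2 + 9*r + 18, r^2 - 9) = r + 3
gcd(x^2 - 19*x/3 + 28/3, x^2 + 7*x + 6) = 1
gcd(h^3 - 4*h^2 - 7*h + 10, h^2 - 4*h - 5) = h - 5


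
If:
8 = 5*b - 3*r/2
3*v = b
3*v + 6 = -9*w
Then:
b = -9*w - 6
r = -30*w - 76/3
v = -3*w - 2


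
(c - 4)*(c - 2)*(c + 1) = c^3 - 5*c^2 + 2*c + 8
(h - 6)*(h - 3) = h^2 - 9*h + 18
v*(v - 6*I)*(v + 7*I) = v^3 + I*v^2 + 42*v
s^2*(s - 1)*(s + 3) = s^4 + 2*s^3 - 3*s^2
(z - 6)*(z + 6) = z^2 - 36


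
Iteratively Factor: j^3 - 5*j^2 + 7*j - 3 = (j - 1)*(j^2 - 4*j + 3) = (j - 1)^2*(j - 3)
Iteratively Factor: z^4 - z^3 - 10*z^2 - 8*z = (z + 2)*(z^3 - 3*z^2 - 4*z) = z*(z + 2)*(z^2 - 3*z - 4) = z*(z + 1)*(z + 2)*(z - 4)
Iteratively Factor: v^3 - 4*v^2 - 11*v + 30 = (v - 2)*(v^2 - 2*v - 15) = (v - 5)*(v - 2)*(v + 3)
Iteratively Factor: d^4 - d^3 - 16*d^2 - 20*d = (d)*(d^3 - d^2 - 16*d - 20) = d*(d + 2)*(d^2 - 3*d - 10) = d*(d + 2)^2*(d - 5)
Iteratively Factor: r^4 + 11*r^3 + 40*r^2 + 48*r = (r + 4)*(r^3 + 7*r^2 + 12*r) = (r + 4)^2*(r^2 + 3*r) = r*(r + 4)^2*(r + 3)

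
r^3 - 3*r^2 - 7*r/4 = r*(r - 7/2)*(r + 1/2)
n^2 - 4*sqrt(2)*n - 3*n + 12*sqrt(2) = (n - 3)*(n - 4*sqrt(2))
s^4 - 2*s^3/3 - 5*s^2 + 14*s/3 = s*(s - 2)*(s - 1)*(s + 7/3)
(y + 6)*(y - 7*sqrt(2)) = y^2 - 7*sqrt(2)*y + 6*y - 42*sqrt(2)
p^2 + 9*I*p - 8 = (p + I)*(p + 8*I)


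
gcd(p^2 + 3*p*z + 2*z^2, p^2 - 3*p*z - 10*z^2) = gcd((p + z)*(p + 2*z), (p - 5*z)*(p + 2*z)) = p + 2*z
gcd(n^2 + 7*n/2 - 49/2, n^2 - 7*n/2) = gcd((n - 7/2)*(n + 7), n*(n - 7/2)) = n - 7/2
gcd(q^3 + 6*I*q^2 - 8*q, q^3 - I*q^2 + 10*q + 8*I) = q + 2*I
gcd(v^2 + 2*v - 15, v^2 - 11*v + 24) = v - 3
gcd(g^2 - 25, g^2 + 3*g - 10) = g + 5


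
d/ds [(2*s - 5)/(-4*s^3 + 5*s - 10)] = (-8*s^3 + 10*s + (2*s - 5)*(12*s^2 - 5) - 20)/(4*s^3 - 5*s + 10)^2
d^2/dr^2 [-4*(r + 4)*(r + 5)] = -8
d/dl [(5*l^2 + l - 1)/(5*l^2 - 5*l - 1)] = 6*(-5*l^2 - 1)/(25*l^4 - 50*l^3 + 15*l^2 + 10*l + 1)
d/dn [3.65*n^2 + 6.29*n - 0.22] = 7.3*n + 6.29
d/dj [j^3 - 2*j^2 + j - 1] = 3*j^2 - 4*j + 1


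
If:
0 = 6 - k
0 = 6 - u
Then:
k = 6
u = 6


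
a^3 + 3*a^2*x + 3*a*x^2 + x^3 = (a + x)^3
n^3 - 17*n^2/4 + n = n*(n - 4)*(n - 1/4)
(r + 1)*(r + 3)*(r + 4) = r^3 + 8*r^2 + 19*r + 12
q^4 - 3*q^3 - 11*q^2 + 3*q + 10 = (q - 5)*(q - 1)*(q + 1)*(q + 2)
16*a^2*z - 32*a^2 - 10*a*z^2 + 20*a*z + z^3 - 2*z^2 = (-8*a + z)*(-2*a + z)*(z - 2)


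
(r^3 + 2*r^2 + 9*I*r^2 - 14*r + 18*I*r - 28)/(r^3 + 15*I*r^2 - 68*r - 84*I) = (r + 2)/(r + 6*I)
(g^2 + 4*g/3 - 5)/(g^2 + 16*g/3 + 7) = (3*g - 5)/(3*g + 7)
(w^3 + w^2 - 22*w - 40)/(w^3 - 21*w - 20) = (w + 2)/(w + 1)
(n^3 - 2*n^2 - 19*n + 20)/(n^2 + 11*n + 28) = (n^2 - 6*n + 5)/(n + 7)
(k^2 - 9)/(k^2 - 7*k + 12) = (k + 3)/(k - 4)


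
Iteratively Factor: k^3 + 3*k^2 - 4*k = (k + 4)*(k^2 - k) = (k - 1)*(k + 4)*(k)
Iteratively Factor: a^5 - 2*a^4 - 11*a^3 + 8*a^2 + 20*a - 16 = (a - 1)*(a^4 - a^3 - 12*a^2 - 4*a + 16) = (a - 4)*(a - 1)*(a^3 + 3*a^2 - 4) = (a - 4)*(a - 1)*(a + 2)*(a^2 + a - 2) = (a - 4)*(a - 1)^2*(a + 2)*(a + 2)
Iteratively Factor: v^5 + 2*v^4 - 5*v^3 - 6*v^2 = (v + 1)*(v^4 + v^3 - 6*v^2) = (v - 2)*(v + 1)*(v^3 + 3*v^2) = (v - 2)*(v + 1)*(v + 3)*(v^2) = v*(v - 2)*(v + 1)*(v + 3)*(v)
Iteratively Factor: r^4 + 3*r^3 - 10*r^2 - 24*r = (r + 4)*(r^3 - r^2 - 6*r) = (r + 2)*(r + 4)*(r^2 - 3*r) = (r - 3)*(r + 2)*(r + 4)*(r)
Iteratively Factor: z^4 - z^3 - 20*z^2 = (z - 5)*(z^3 + 4*z^2) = (z - 5)*(z + 4)*(z^2) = z*(z - 5)*(z + 4)*(z)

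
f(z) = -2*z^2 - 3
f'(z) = -4*z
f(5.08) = -54.61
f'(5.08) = -20.32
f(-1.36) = -6.70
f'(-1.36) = 5.44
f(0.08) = -3.01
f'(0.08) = -0.32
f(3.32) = -25.04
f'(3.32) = -13.28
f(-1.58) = -7.99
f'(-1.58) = 6.32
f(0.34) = -3.23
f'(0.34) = -1.36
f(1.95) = -10.60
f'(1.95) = -7.80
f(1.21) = -5.93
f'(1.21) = -4.84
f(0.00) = -3.00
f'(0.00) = 0.00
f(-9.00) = -165.00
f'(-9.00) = 36.00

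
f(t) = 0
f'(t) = 0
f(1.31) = 0.00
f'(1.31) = 0.00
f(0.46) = 0.00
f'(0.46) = 0.00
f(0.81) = 0.00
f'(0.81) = 0.00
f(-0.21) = 0.00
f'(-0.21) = 0.00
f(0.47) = 0.00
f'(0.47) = 0.00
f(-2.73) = 0.00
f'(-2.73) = 0.00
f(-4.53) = 0.00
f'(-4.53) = 0.00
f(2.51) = 0.00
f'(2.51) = 0.00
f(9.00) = 0.00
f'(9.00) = 0.00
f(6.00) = 0.00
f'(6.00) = 0.00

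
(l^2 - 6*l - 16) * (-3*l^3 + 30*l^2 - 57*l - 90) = -3*l^5 + 48*l^4 - 189*l^3 - 228*l^2 + 1452*l + 1440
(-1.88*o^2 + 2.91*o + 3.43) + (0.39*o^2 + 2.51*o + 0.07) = -1.49*o^2 + 5.42*o + 3.5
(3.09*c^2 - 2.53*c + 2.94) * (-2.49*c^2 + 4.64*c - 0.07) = -7.6941*c^4 + 20.6373*c^3 - 19.2761*c^2 + 13.8187*c - 0.2058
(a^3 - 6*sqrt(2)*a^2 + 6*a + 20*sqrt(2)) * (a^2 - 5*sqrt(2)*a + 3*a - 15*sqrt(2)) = a^5 - 11*sqrt(2)*a^4 + 3*a^4 - 33*sqrt(2)*a^3 + 66*a^3 - 10*sqrt(2)*a^2 + 198*a^2 - 200*a - 30*sqrt(2)*a - 600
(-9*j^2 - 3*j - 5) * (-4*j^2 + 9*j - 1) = 36*j^4 - 69*j^3 + 2*j^2 - 42*j + 5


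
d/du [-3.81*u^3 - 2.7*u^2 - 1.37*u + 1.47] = -11.43*u^2 - 5.4*u - 1.37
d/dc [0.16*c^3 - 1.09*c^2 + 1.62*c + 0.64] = 0.48*c^2 - 2.18*c + 1.62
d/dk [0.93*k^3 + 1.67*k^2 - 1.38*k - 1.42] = 2.79*k^2 + 3.34*k - 1.38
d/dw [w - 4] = 1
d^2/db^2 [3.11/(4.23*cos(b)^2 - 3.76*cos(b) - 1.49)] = (222.587676*(1 - cos(b)^2)^2 - 148.391784*cos(b)^3 + 233.667362*cos(b)^2 + 279.360104*cos(b) - 349.726342)/(-4.23*cos(b)^2 + 3.76*cos(b) + 1.49)^3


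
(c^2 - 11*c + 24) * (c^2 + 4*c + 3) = c^4 - 7*c^3 - 17*c^2 + 63*c + 72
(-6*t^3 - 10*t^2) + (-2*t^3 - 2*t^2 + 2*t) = -8*t^3 - 12*t^2 + 2*t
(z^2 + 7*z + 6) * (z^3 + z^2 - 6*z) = z^5 + 8*z^4 + 7*z^3 - 36*z^2 - 36*z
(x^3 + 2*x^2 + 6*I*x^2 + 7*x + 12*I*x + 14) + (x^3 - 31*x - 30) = 2*x^3 + 2*x^2 + 6*I*x^2 - 24*x + 12*I*x - 16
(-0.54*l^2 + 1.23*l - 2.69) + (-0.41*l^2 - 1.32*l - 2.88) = -0.95*l^2 - 0.0900000000000001*l - 5.57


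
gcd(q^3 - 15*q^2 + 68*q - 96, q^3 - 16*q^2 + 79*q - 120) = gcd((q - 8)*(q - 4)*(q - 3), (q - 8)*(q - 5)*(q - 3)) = q^2 - 11*q + 24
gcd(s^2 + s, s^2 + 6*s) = s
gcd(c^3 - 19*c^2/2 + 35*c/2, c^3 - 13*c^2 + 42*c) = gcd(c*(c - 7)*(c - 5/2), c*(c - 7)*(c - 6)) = c^2 - 7*c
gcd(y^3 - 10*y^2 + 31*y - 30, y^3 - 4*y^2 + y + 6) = y^2 - 5*y + 6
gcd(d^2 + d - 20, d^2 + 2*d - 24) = d - 4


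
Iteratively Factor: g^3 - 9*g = (g - 3)*(g^2 + 3*g) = g*(g - 3)*(g + 3)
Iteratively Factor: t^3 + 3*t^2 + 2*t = (t + 2)*(t^2 + t) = t*(t + 2)*(t + 1)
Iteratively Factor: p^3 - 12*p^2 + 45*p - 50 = (p - 5)*(p^2 - 7*p + 10) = (p - 5)^2*(p - 2)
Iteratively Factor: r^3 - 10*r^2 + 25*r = (r)*(r^2 - 10*r + 25) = r*(r - 5)*(r - 5)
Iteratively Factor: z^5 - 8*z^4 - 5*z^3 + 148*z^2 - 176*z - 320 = (z - 4)*(z^4 - 4*z^3 - 21*z^2 + 64*z + 80) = (z - 4)^2*(z^3 - 21*z - 20) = (z - 4)^2*(z + 1)*(z^2 - z - 20) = (z - 4)^2*(z + 1)*(z + 4)*(z - 5)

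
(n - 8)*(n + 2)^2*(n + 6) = n^4 + 2*n^3 - 52*n^2 - 200*n - 192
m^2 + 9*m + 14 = (m + 2)*(m + 7)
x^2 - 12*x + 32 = (x - 8)*(x - 4)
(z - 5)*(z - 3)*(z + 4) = z^3 - 4*z^2 - 17*z + 60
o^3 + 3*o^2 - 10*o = o*(o - 2)*(o + 5)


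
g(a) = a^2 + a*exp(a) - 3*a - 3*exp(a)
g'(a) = a*exp(a) + 2*a - 2*exp(a) - 3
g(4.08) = 68.28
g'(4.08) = 128.18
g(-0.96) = 2.29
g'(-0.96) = -6.05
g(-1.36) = 4.81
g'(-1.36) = -6.58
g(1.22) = -8.20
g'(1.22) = -3.20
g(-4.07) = 28.65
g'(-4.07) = -11.24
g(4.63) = 174.64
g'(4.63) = 275.87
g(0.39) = -4.87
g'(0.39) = -4.60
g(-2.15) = 10.47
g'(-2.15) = -7.78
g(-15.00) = 270.00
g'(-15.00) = -33.00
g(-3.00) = 17.70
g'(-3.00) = -9.25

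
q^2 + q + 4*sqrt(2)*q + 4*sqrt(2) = (q + 1)*(q + 4*sqrt(2))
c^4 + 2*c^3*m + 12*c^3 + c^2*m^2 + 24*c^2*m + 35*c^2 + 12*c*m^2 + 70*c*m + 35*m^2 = (c + 5)*(c + 7)*(c + m)^2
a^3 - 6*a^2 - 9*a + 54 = (a - 6)*(a - 3)*(a + 3)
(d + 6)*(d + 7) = d^2 + 13*d + 42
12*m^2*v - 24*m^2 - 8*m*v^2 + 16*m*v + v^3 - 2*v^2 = (-6*m + v)*(-2*m + v)*(v - 2)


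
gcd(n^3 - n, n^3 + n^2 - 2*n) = n^2 - n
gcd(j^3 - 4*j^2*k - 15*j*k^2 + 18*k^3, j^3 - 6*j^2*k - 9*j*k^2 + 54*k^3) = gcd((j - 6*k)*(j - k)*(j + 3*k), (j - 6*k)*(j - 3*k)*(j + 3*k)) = j^2 - 3*j*k - 18*k^2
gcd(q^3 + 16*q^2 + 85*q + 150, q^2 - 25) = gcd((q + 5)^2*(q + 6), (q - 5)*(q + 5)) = q + 5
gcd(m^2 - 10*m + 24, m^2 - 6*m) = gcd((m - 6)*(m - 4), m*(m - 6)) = m - 6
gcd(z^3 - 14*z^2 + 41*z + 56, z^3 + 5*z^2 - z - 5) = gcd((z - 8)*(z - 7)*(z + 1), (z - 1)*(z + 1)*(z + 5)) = z + 1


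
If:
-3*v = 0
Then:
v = 0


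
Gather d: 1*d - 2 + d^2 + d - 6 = d^2 + 2*d - 8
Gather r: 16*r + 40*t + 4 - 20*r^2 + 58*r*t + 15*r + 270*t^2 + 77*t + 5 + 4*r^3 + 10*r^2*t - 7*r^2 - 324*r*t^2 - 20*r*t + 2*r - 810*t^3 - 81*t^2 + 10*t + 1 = 4*r^3 + r^2*(10*t - 27) + r*(-324*t^2 + 38*t + 33) - 810*t^3 + 189*t^2 + 127*t + 10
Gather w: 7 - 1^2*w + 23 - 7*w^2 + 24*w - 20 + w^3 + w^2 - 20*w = w^3 - 6*w^2 + 3*w + 10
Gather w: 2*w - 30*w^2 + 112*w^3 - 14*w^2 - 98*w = 112*w^3 - 44*w^2 - 96*w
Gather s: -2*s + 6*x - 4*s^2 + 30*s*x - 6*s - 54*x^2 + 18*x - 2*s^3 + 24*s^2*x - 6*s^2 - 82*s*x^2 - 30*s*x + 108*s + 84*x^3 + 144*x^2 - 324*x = -2*s^3 + s^2*(24*x - 10) + s*(100 - 82*x^2) + 84*x^3 + 90*x^2 - 300*x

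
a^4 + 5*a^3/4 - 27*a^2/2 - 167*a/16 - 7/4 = (a - 7/2)*(a + 1/4)*(a + 1/2)*(a + 4)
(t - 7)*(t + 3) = t^2 - 4*t - 21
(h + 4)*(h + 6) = h^2 + 10*h + 24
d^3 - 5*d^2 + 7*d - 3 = (d - 3)*(d - 1)^2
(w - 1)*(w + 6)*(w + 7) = w^3 + 12*w^2 + 29*w - 42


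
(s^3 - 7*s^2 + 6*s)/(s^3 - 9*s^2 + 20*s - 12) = s/(s - 2)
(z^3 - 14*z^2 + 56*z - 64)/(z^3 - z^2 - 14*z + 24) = (z^2 - 12*z + 32)/(z^2 + z - 12)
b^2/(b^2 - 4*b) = b/(b - 4)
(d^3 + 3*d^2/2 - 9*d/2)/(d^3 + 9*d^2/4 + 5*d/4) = 2*(2*d^2 + 3*d - 9)/(4*d^2 + 9*d + 5)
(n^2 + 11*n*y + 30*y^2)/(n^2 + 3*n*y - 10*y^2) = (-n - 6*y)/(-n + 2*y)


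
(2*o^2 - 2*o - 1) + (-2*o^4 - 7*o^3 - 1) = -2*o^4 - 7*o^3 + 2*o^2 - 2*o - 2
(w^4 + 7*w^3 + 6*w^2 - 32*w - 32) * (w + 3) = w^5 + 10*w^4 + 27*w^3 - 14*w^2 - 128*w - 96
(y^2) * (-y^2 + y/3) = -y^4 + y^3/3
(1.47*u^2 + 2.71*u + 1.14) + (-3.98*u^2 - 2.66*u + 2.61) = -2.51*u^2 + 0.0499999999999998*u + 3.75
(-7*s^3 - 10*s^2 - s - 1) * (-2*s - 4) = 14*s^4 + 48*s^3 + 42*s^2 + 6*s + 4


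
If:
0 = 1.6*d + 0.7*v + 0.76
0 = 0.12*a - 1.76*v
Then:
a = 14.6666666666667*v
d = -0.4375*v - 0.475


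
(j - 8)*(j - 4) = j^2 - 12*j + 32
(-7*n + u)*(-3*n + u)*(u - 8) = 21*n^2*u - 168*n^2 - 10*n*u^2 + 80*n*u + u^3 - 8*u^2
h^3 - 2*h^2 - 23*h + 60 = (h - 4)*(h - 3)*(h + 5)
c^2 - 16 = (c - 4)*(c + 4)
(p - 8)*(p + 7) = p^2 - p - 56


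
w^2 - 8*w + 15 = (w - 5)*(w - 3)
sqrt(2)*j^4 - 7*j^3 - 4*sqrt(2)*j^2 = j^2*(j - 4*sqrt(2))*(sqrt(2)*j + 1)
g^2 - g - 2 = (g - 2)*(g + 1)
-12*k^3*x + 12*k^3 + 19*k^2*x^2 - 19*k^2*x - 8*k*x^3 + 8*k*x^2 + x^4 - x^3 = (-4*k + x)*(-3*k + x)*(-k + x)*(x - 1)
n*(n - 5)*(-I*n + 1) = -I*n^3 + n^2 + 5*I*n^2 - 5*n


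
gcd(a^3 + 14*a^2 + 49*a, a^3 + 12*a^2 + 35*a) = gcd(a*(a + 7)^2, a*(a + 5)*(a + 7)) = a^2 + 7*a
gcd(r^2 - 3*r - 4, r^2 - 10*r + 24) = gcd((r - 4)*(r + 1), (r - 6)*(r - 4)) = r - 4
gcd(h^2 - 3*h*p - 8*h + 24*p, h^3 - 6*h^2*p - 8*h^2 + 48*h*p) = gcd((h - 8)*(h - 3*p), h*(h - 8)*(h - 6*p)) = h - 8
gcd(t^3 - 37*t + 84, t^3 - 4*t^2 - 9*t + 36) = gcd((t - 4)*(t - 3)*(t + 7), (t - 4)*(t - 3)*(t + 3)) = t^2 - 7*t + 12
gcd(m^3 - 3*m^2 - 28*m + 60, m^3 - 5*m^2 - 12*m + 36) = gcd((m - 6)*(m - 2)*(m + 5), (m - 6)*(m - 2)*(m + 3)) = m^2 - 8*m + 12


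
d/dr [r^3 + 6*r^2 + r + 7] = 3*r^2 + 12*r + 1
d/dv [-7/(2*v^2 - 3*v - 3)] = 7*(4*v - 3)/(-2*v^2 + 3*v + 3)^2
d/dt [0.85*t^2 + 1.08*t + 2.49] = 1.7*t + 1.08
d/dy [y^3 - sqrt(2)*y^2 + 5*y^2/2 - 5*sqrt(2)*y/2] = 3*y^2 - 2*sqrt(2)*y + 5*y - 5*sqrt(2)/2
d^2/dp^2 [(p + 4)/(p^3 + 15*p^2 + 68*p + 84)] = 2*((p + 4)*(3*p^2 + 30*p + 68)^2 - (3*p^2 + 30*p + 3*(p + 4)*(p + 5) + 68)*(p^3 + 15*p^2 + 68*p + 84))/(p^3 + 15*p^2 + 68*p + 84)^3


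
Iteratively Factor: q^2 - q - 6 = (q + 2)*(q - 3)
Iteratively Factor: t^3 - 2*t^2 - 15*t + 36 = (t - 3)*(t^2 + t - 12) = (t - 3)*(t + 4)*(t - 3)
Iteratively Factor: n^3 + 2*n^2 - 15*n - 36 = (n + 3)*(n^2 - n - 12) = (n - 4)*(n + 3)*(n + 3)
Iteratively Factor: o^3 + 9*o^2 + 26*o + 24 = (o + 2)*(o^2 + 7*o + 12) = (o + 2)*(o + 4)*(o + 3)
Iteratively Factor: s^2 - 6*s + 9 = (s - 3)*(s - 3)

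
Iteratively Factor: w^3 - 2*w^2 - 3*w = (w - 3)*(w^2 + w) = w*(w - 3)*(w + 1)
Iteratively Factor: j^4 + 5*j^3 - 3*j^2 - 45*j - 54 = (j + 3)*(j^3 + 2*j^2 - 9*j - 18) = (j + 3)^2*(j^2 - j - 6) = (j - 3)*(j + 3)^2*(j + 2)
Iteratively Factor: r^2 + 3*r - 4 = (r - 1)*(r + 4)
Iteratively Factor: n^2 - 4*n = (n)*(n - 4)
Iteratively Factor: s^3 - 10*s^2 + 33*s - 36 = (s - 3)*(s^2 - 7*s + 12) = (s - 4)*(s - 3)*(s - 3)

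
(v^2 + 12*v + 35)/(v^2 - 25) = (v + 7)/(v - 5)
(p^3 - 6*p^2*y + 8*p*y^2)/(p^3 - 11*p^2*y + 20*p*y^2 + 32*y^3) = p*(-p + 2*y)/(-p^2 + 7*p*y + 8*y^2)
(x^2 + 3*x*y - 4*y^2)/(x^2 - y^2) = (x + 4*y)/(x + y)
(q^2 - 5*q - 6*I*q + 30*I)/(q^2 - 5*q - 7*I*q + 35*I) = (q - 6*I)/(q - 7*I)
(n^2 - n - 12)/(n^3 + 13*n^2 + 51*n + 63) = (n - 4)/(n^2 + 10*n + 21)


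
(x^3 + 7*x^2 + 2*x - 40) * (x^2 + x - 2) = x^5 + 8*x^4 + 7*x^3 - 52*x^2 - 44*x + 80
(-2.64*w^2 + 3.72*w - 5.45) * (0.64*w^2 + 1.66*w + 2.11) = -1.6896*w^4 - 2.0016*w^3 - 2.8832*w^2 - 1.1978*w - 11.4995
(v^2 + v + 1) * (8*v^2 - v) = 8*v^4 + 7*v^3 + 7*v^2 - v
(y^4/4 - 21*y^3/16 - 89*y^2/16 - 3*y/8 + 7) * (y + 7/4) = y^5/4 - 7*y^4/8 - 503*y^3/64 - 647*y^2/64 + 203*y/32 + 49/4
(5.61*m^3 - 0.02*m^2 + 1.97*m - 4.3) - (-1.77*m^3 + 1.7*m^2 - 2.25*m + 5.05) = 7.38*m^3 - 1.72*m^2 + 4.22*m - 9.35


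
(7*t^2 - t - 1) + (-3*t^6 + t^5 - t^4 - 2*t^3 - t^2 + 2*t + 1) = -3*t^6 + t^5 - t^4 - 2*t^3 + 6*t^2 + t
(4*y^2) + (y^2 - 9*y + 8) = 5*y^2 - 9*y + 8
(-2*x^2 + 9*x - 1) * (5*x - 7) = -10*x^3 + 59*x^2 - 68*x + 7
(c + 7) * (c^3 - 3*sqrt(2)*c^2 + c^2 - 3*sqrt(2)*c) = c^4 - 3*sqrt(2)*c^3 + 8*c^3 - 24*sqrt(2)*c^2 + 7*c^2 - 21*sqrt(2)*c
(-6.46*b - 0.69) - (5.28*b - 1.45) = 0.76 - 11.74*b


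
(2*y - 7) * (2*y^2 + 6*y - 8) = 4*y^3 - 2*y^2 - 58*y + 56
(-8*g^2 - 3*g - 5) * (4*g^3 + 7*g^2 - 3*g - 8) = -32*g^5 - 68*g^4 - 17*g^3 + 38*g^2 + 39*g + 40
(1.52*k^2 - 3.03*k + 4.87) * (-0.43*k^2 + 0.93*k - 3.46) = -0.6536*k^4 + 2.7165*k^3 - 10.1712*k^2 + 15.0129*k - 16.8502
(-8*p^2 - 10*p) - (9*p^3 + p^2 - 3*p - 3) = -9*p^3 - 9*p^2 - 7*p + 3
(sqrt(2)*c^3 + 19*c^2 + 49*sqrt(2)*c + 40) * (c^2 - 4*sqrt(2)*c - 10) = sqrt(2)*c^5 + 11*c^4 - 37*sqrt(2)*c^3 - 542*c^2 - 650*sqrt(2)*c - 400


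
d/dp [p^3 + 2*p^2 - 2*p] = 3*p^2 + 4*p - 2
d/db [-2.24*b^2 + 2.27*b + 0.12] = 2.27 - 4.48*b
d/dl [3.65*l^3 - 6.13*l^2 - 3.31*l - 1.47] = 10.95*l^2 - 12.26*l - 3.31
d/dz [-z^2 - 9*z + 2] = -2*z - 9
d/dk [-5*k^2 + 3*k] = 3 - 10*k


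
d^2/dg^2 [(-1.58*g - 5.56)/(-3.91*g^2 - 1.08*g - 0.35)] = ((1.58*g + 5.56)*(7.82*g + 1.08)*(15.64*g + 2.16) - (37.0668*g + 46.892)*(3.91*g^2 + 1.08*g + 0.35))/(3.91*g^2 + 1.08*g + 0.35)^3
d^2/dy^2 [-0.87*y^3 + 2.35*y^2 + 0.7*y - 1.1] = 4.7 - 5.22*y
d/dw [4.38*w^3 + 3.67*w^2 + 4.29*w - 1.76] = 13.14*w^2 + 7.34*w + 4.29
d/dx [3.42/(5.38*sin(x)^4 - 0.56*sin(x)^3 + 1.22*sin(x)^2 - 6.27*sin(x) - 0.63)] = (-73.5984*sin(x)^3 + 5.7456*sin(x)^2 - 8.3448*sin(x) + 21.4434)*cos(x)/(-5.38*sin(x)^4 + 0.56*sin(x)^3 - 1.22*sin(x)^2 + 6.27*sin(x) + 0.63)^2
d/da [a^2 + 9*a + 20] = 2*a + 9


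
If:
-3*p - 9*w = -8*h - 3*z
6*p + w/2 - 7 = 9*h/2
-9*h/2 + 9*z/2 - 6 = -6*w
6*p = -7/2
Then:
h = -1069/424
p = -7/12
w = -717/424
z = 1357/1272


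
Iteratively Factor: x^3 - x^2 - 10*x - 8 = (x - 4)*(x^2 + 3*x + 2) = (x - 4)*(x + 1)*(x + 2)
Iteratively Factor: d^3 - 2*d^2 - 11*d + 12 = (d - 4)*(d^2 + 2*d - 3) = (d - 4)*(d - 1)*(d + 3)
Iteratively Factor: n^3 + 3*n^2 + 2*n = (n + 1)*(n^2 + 2*n) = (n + 1)*(n + 2)*(n)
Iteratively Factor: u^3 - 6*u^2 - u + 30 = (u - 3)*(u^2 - 3*u - 10) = (u - 5)*(u - 3)*(u + 2)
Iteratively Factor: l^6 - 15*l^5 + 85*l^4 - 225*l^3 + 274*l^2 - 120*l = (l - 5)*(l^5 - 10*l^4 + 35*l^3 - 50*l^2 + 24*l) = (l - 5)*(l - 3)*(l^4 - 7*l^3 + 14*l^2 - 8*l) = l*(l - 5)*(l - 3)*(l^3 - 7*l^2 + 14*l - 8) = l*(l - 5)*(l - 3)*(l - 1)*(l^2 - 6*l + 8) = l*(l - 5)*(l - 4)*(l - 3)*(l - 1)*(l - 2)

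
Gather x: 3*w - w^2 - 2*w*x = -w^2 - 2*w*x + 3*w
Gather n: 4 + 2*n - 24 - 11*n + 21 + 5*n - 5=-4*n - 4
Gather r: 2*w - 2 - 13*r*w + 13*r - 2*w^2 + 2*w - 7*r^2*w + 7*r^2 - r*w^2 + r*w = r^2*(7 - 7*w) + r*(-w^2 - 12*w + 13) - 2*w^2 + 4*w - 2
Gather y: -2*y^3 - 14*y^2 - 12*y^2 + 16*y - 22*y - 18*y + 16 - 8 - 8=-2*y^3 - 26*y^2 - 24*y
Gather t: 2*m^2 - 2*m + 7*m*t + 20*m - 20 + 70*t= 2*m^2 + 18*m + t*(7*m + 70) - 20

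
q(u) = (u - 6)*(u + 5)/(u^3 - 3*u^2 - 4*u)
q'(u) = (u - 6)*(u + 5)*(-3*u^2 + 6*u + 4)/(u^3 - 3*u^2 - 4*u)^2 + (u - 6)/(u^3 - 3*u^2 - 4*u) + (u + 5)/(u^3 - 3*u^2 - 4*u)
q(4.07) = -12.12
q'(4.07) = 183.44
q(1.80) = 2.58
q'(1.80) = -1.41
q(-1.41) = 8.51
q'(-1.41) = 29.57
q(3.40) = 2.43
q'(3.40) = 2.14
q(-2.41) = 1.00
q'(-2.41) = 1.55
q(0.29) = 21.76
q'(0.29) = -85.75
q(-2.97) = 0.45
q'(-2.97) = 0.61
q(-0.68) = -28.34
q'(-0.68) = 38.51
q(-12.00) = -0.06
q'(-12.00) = 0.00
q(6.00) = 0.00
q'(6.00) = 0.13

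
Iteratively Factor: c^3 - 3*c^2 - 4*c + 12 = (c + 2)*(c^2 - 5*c + 6) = (c - 2)*(c + 2)*(c - 3)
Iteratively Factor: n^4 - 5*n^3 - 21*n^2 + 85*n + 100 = (n + 1)*(n^3 - 6*n^2 - 15*n + 100) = (n + 1)*(n + 4)*(n^2 - 10*n + 25) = (n - 5)*(n + 1)*(n + 4)*(n - 5)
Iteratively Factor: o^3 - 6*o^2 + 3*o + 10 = (o - 5)*(o^2 - o - 2) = (o - 5)*(o + 1)*(o - 2)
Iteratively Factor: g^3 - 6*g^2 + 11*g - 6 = (g - 3)*(g^2 - 3*g + 2) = (g - 3)*(g - 2)*(g - 1)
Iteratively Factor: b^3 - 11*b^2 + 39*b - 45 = (b - 3)*(b^2 - 8*b + 15) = (b - 3)^2*(b - 5)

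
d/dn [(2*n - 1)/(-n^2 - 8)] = 2*(n^2 - n - 8)/(n^4 + 16*n^2 + 64)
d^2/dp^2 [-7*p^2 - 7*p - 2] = -14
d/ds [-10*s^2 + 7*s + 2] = 7 - 20*s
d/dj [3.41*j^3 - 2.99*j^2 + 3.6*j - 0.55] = 10.23*j^2 - 5.98*j + 3.6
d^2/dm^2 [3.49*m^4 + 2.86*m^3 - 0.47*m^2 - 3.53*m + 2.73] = 41.88*m^2 + 17.16*m - 0.94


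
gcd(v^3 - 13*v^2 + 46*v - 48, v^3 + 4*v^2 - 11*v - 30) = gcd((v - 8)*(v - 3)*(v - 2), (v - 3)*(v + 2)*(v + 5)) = v - 3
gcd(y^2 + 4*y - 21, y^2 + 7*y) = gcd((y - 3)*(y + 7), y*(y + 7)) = y + 7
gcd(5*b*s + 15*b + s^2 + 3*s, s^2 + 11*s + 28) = 1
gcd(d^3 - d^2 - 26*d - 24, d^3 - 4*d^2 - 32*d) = d + 4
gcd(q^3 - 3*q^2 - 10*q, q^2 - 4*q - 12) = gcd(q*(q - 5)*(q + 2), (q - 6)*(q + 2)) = q + 2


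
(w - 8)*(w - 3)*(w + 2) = w^3 - 9*w^2 + 2*w + 48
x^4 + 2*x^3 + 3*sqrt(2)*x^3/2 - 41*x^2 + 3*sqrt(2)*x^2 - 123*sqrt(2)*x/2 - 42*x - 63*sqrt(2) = (x - 6)*(x + 1)*(x + 7)*(x + 3*sqrt(2)/2)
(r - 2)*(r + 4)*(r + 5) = r^3 + 7*r^2 + 2*r - 40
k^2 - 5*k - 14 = (k - 7)*(k + 2)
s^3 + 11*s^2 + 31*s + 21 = (s + 1)*(s + 3)*(s + 7)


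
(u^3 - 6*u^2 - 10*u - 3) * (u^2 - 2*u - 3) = u^5 - 8*u^4 - u^3 + 35*u^2 + 36*u + 9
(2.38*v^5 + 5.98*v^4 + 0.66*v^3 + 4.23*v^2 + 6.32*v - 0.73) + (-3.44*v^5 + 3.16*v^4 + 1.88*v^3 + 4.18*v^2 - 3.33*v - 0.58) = -1.06*v^5 + 9.14*v^4 + 2.54*v^3 + 8.41*v^2 + 2.99*v - 1.31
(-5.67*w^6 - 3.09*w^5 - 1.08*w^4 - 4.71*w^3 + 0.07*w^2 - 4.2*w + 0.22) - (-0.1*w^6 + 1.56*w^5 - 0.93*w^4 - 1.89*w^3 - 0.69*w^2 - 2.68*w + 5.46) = -5.57*w^6 - 4.65*w^5 - 0.15*w^4 - 2.82*w^3 + 0.76*w^2 - 1.52*w - 5.24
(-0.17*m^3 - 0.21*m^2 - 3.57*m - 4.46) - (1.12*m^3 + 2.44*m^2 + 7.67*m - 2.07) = -1.29*m^3 - 2.65*m^2 - 11.24*m - 2.39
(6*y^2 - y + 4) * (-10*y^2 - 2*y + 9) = -60*y^4 - 2*y^3 + 16*y^2 - 17*y + 36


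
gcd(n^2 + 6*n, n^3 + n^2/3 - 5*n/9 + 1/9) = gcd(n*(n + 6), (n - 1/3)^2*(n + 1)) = 1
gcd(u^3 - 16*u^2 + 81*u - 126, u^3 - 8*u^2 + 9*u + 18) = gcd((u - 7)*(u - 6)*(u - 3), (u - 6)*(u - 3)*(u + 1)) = u^2 - 9*u + 18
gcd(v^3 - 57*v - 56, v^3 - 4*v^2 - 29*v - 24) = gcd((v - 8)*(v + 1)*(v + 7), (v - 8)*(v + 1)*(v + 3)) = v^2 - 7*v - 8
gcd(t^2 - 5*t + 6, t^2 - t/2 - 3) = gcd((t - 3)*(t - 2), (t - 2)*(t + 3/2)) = t - 2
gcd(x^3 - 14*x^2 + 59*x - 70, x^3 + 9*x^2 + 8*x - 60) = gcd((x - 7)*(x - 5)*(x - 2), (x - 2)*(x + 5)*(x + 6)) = x - 2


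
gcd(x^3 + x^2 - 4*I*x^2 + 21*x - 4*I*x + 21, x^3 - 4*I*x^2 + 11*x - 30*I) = x + 3*I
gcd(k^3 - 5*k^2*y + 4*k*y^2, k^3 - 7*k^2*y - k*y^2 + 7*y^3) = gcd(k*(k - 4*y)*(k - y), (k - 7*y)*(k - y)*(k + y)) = -k + y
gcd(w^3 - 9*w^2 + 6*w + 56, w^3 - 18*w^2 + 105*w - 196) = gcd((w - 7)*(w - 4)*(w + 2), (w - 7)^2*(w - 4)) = w^2 - 11*w + 28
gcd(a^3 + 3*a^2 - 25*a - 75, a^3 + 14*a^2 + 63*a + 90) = a^2 + 8*a + 15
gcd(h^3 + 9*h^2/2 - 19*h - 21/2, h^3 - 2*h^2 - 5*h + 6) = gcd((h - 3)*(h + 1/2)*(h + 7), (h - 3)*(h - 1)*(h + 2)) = h - 3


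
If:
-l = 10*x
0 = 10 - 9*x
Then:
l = -100/9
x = 10/9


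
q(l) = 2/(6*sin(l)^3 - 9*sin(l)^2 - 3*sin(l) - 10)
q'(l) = 2*(-18*sin(l)^2*cos(l) + 18*sin(l)*cos(l) + 3*cos(l))/(6*sin(l)^3 - 9*sin(l)^2 - 3*sin(l) - 10)^2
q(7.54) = -0.13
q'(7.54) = 0.01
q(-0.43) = -0.19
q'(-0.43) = -0.12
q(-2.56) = -0.17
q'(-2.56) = 0.14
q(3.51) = -0.19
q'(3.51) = 0.10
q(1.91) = -0.13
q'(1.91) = -0.01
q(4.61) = -0.09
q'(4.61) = 0.01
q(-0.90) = -0.12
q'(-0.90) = -0.11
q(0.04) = -0.20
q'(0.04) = 0.07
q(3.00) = -0.19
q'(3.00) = -0.09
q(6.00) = -0.20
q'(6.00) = -0.07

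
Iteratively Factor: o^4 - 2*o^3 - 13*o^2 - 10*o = (o + 2)*(o^3 - 4*o^2 - 5*o) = (o - 5)*(o + 2)*(o^2 + o) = (o - 5)*(o + 1)*(o + 2)*(o)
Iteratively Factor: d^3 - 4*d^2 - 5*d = (d + 1)*(d^2 - 5*d) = d*(d + 1)*(d - 5)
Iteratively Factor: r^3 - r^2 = (r - 1)*(r^2) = r*(r - 1)*(r)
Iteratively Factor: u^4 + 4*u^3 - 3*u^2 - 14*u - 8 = (u + 1)*(u^3 + 3*u^2 - 6*u - 8) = (u - 2)*(u + 1)*(u^2 + 5*u + 4) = (u - 2)*(u + 1)*(u + 4)*(u + 1)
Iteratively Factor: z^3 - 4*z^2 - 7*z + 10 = (z - 1)*(z^2 - 3*z - 10) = (z - 5)*(z - 1)*(z + 2)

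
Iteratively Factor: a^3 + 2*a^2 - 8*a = (a)*(a^2 + 2*a - 8) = a*(a + 4)*(a - 2)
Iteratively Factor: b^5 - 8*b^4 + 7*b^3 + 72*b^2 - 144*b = (b - 3)*(b^4 - 5*b^3 - 8*b^2 + 48*b) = (b - 4)*(b - 3)*(b^3 - b^2 - 12*b) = (b - 4)*(b - 3)*(b + 3)*(b^2 - 4*b) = b*(b - 4)*(b - 3)*(b + 3)*(b - 4)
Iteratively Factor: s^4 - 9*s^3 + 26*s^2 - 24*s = (s - 4)*(s^3 - 5*s^2 + 6*s) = s*(s - 4)*(s^2 - 5*s + 6) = s*(s - 4)*(s - 2)*(s - 3)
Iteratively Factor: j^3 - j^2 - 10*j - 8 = (j + 1)*(j^2 - 2*j - 8) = (j - 4)*(j + 1)*(j + 2)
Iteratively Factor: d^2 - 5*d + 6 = (d - 3)*(d - 2)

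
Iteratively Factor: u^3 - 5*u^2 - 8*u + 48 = (u - 4)*(u^2 - u - 12) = (u - 4)*(u + 3)*(u - 4)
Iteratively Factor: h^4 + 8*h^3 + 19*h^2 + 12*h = (h + 3)*(h^3 + 5*h^2 + 4*h) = h*(h + 3)*(h^2 + 5*h + 4) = h*(h + 1)*(h + 3)*(h + 4)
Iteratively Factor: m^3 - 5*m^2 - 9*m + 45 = (m + 3)*(m^2 - 8*m + 15) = (m - 5)*(m + 3)*(m - 3)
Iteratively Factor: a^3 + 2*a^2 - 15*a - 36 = (a - 4)*(a^2 + 6*a + 9) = (a - 4)*(a + 3)*(a + 3)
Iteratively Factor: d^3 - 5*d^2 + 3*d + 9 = (d - 3)*(d^2 - 2*d - 3) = (d - 3)^2*(d + 1)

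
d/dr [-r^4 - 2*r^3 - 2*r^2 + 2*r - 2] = -4*r^3 - 6*r^2 - 4*r + 2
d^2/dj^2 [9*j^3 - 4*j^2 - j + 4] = 54*j - 8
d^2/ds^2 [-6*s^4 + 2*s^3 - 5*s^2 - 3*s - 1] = -72*s^2 + 12*s - 10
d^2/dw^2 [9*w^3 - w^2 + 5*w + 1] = 54*w - 2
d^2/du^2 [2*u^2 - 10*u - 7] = 4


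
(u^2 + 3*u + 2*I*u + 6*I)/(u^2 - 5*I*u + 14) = (u + 3)/(u - 7*I)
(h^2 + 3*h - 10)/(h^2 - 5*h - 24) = (-h^2 - 3*h + 10)/(-h^2 + 5*h + 24)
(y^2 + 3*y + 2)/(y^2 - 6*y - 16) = (y + 1)/(y - 8)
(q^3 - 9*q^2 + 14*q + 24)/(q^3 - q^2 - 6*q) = (-q^3 + 9*q^2 - 14*q - 24)/(q*(-q^2 + q + 6))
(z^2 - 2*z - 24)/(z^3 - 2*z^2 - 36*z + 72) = (z + 4)/(z^2 + 4*z - 12)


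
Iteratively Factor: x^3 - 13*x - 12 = (x + 1)*(x^2 - x - 12) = (x + 1)*(x + 3)*(x - 4)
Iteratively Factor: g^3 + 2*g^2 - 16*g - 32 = (g + 4)*(g^2 - 2*g - 8) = (g + 2)*(g + 4)*(g - 4)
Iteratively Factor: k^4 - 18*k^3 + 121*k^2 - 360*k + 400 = (k - 5)*(k^3 - 13*k^2 + 56*k - 80) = (k - 5)^2*(k^2 - 8*k + 16) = (k - 5)^2*(k - 4)*(k - 4)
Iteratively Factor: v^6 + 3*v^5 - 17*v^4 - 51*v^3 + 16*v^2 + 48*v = (v + 3)*(v^5 - 17*v^3 + 16*v) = (v - 1)*(v + 3)*(v^4 + v^3 - 16*v^2 - 16*v) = (v - 1)*(v + 1)*(v + 3)*(v^3 - 16*v) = (v - 1)*(v + 1)*(v + 3)*(v + 4)*(v^2 - 4*v) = (v - 4)*(v - 1)*(v + 1)*(v + 3)*(v + 4)*(v)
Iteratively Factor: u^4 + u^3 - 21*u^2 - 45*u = (u)*(u^3 + u^2 - 21*u - 45) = u*(u + 3)*(u^2 - 2*u - 15) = u*(u + 3)^2*(u - 5)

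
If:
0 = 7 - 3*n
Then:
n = 7/3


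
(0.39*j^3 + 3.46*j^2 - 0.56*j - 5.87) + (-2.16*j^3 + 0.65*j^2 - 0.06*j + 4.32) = -1.77*j^3 + 4.11*j^2 - 0.62*j - 1.55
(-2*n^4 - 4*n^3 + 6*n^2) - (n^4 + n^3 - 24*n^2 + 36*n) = -3*n^4 - 5*n^3 + 30*n^2 - 36*n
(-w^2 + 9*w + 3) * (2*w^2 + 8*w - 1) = -2*w^4 + 10*w^3 + 79*w^2 + 15*w - 3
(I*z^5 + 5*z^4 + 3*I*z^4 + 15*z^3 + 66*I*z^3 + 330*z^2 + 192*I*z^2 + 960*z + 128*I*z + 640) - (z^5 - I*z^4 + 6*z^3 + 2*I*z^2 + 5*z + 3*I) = -z^5 + I*z^5 + 5*z^4 + 4*I*z^4 + 9*z^3 + 66*I*z^3 + 330*z^2 + 190*I*z^2 + 955*z + 128*I*z + 640 - 3*I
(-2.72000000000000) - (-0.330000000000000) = -2.39000000000000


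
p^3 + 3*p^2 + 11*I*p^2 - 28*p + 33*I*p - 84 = (p + 3)*(p + 4*I)*(p + 7*I)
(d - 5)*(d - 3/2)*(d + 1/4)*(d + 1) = d^4 - 21*d^3/4 - 3*d^2/8 + 31*d/4 + 15/8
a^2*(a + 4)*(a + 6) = a^4 + 10*a^3 + 24*a^2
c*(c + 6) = c^2 + 6*c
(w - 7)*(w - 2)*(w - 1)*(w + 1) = w^4 - 9*w^3 + 13*w^2 + 9*w - 14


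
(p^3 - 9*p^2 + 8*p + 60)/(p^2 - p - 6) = (p^2 - 11*p + 30)/(p - 3)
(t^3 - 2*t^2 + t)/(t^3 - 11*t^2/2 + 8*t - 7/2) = 2*t/(2*t - 7)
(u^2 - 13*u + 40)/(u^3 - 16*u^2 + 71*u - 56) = (u - 5)/(u^2 - 8*u + 7)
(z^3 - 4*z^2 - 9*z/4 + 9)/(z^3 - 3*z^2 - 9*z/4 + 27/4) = (z - 4)/(z - 3)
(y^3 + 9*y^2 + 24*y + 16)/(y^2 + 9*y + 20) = (y^2 + 5*y + 4)/(y + 5)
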